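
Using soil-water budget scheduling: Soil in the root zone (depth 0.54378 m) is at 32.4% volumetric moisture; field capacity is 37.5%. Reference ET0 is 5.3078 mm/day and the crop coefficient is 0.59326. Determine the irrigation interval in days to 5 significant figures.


Approach: apply soil-water budget scheduling, SMD = (FC-theta)/100*depth*1000; ETc = ET0*Kc; interval = SMD/ETc.
Step 1 — soil moisture deficit:
  SMD = (37.5 - 32.4)/100 * 0.54378 * 1000 = 27.73278 mm
Step 2 — daily crop ET (ETc = ET0*Kc):
  ETc = 5.3078 * 0.59326 = 3.148905 mm/day
Step 3 — irrigation interval (SMD/ETc):
  interval = 27.73278 / 3.148905 = 8.8071 days
Therefore the irrigation interval = 8.8071 days.


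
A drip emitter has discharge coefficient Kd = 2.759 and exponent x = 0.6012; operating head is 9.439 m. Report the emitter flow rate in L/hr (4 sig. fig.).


Approach: apply the emitter characteristic equation, q = Kd * h^x.
q = 2.759 * 9.439^0.6012 = 10.64 L/hr
Therefore the emitter flow rate = 10.64 L/hr.


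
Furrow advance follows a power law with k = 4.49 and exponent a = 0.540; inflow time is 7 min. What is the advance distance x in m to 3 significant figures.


Approach: apply the power-law advance function, x = k*t^a.
x = 4.49 * 7^0.540 = 12.8 m
Therefore the advance distance x = 12.8 m.


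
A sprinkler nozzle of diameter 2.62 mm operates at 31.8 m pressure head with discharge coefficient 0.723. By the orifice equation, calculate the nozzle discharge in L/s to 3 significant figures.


Approach: apply the orifice equation, Q = Cd*A*sqrt(2*g*h), A = pi*(d/2)^2.
A = pi*(2.62e-3/2)^2 = 5.3913e-06 m^2
Q = 0.723 * 5.3913e-06 * sqrt(2*9.81*31.8) * 1000 = 0.0974 L/s
Therefore the nozzle discharge = 0.0974 L/s.


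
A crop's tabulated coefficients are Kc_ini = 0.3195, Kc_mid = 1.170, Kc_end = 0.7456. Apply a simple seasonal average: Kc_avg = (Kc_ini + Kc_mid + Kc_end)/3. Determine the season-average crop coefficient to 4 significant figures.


Kc_avg = (0.3195 + 1.170 + 0.7456)/3 = 0.7450
Therefore the season-average crop coefficient = 0.7450.


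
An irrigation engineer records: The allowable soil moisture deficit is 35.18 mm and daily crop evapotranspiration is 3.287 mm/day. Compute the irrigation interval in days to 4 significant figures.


Approach: apply the irrigation interval relation, interval = SMD / ETc.
interval = 35.18 / 3.287 = 10.70 days
Therefore the irrigation interval = 10.70 days.


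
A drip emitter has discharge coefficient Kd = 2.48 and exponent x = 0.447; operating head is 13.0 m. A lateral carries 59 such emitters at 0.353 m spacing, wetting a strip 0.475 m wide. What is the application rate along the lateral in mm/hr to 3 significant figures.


Approach: apply the emitter equation with a lateral mass balance, q = Kd*h^x; Q = n*q; rate = Q/(n*spacing*width).
Step 1 — single emitter flow (q = Kd*h^x):
  q = 2.48 * 13.0^0.447 = 7.8052 L/hr
Step 2 — total lateral flow: Q = 59 * 7.8052 = 460.51 L/hr
Step 3 — wetted area: A = 59 * 0.353 * 0.475 = 9.8928 m^2
Step 4 — application rate: Q/A = 460.51/9.8928 = 46.5 mm/hr
Therefore the application rate along the lateral = 46.5 mm/hr.


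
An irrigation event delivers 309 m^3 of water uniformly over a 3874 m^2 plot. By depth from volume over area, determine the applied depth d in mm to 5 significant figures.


Approach: apply depth from volume over area, d = (V/A)*1000.
d = (309 / 3874) * 1000 = 79.763 mm
Therefore the applied depth d = 79.763 mm.


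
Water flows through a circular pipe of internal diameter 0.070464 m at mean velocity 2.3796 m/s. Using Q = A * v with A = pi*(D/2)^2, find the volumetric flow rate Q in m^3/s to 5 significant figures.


A = pi*(0.070464/2)^2 = 0.003899640 m^2
Q = 0.003899640 * 2.3796 = 0.0092796 m^3/s
Therefore the volumetric flow rate Q = 0.0092796 m^3/s.


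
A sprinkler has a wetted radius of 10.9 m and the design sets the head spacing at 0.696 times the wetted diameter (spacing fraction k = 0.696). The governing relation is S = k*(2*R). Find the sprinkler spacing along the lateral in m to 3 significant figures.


S = 0.696 * (2 * 10.9) = 15.2 m
Therefore the sprinkler spacing along the lateral = 15.2 m.


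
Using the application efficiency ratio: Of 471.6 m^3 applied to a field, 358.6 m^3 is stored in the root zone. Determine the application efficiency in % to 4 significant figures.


Approach: apply the application efficiency ratio, Ea = (stored/applied)*100.
Ea = (358.6/471.6)*100 = 76.04 %
Therefore the application efficiency = 76.04 %.


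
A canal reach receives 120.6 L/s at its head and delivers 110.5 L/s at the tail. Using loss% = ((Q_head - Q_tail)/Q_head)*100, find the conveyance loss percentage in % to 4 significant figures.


loss = ((120.6 - 110.5)/120.6)*100 = 8.375 %
Therefore the conveyance loss percentage = 8.375 %.


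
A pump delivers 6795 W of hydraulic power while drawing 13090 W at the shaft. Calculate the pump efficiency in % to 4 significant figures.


Approach: apply the efficiency ratio, eta = (P_out/P_in)*100.
eta = (6795 / 13090) * 100 = 51.91 %
Therefore the pump efficiency = 51.91 %.


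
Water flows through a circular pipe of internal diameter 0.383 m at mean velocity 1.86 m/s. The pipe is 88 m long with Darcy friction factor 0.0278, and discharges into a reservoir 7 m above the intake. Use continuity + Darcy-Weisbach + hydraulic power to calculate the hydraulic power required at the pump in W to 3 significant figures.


Approach: apply continuity + Darcy-Weisbach + hydraulic power, Q = A*v; hf = f*(L/D)*(v^2/(2g)); H = static + hf; P = rho*g*Q*H.
Step 1 — flow rate (continuity, Q = A*v):
  A = pi*(0.383/2)^2 = 0.11521 m^2
  Q = 0.11521 * 1.86 = 0.21429 m^3/s
Step 2 — friction head loss (Darcy-Weisbach):
  hf = 0.0278 * (88/0.383) * (1.86^2 / (2*9.81))
  hf = 1.1263 m
Step 3 — total head: H = 7 + 1.1263 = 8.1263 m
Step 4 — hydraulic power (P = rho*g*Q*H):
  P = 1000 * 9.81 * 0.21429 * 8.1263 = 17100 W
Therefore the hydraulic power required at the pump = 17100 W.


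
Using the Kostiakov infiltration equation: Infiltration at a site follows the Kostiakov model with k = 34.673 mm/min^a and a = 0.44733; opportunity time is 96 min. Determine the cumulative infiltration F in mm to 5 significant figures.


Approach: apply the Kostiakov infiltration equation, F = k*t^a.
F = 34.673 * 96^0.44733 = 267.13 mm
Therefore the cumulative infiltration F = 267.13 mm.


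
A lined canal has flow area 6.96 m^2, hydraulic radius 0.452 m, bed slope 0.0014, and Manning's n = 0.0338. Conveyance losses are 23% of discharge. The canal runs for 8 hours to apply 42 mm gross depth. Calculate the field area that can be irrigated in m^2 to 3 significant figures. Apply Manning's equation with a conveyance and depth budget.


Approach: apply Manning's equation with a conveyance and depth budget, Q = (1/n)*A*R^(2/3)*S^(1/2); Q_field = Q*(1-loss); Area = Q_field*t/(d/1000).
Step 1 — canal discharge (Manning's equation):
  Q = (1/0.0338) * 6.96 * 0.452^(2/3) * 0.0014^(1/2) = 4.5378 m^3/s
Step 2 — delivered flow: Q_field = 4.5378*(1 - 23/100) = 3.4941 m^3/s
Step 3 — volume delivered: V = 3.4941 * 8*3600 = 100630 m^3
Step 4 — area served: A = V / (depth/1000) = 100630 / 0.042 = 2400000 m^2
Therefore the field area that can be irrigated = 2400000 m^2.


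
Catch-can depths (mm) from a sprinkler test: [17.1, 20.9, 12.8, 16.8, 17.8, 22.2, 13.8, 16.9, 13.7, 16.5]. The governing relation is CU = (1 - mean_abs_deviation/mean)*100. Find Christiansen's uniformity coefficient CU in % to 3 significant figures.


mean = 16.850 mm
mean |d_i - mean| = 2.1300 mm
CU = (1 - 2.1300/16.850)*100 = 87.4 %
Therefore Christiansen's uniformity coefficient CU = 87.4 %.


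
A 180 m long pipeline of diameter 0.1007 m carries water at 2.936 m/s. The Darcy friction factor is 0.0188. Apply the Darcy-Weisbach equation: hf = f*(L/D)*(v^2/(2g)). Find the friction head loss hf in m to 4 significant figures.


hf = 0.0188 * (180/0.1007) * (2.936^2 / (2*9.81))
hf = 14.76 m
Therefore the friction head loss hf = 14.76 m.


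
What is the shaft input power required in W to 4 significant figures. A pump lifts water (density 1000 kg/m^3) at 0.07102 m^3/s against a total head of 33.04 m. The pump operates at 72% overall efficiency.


Approach: apply hydraulic power then efficiency conversion, P = rho*g*Q*H; P_in = P/eta.
Step 1 — hydraulic power (P = rho*g*Q*H):
  P = 1000 * 9.81 * 0.07102 * 33.04 = 23019.2 W
Step 2 — input power: P_in = P/eta = 23019.2 / 0.72 = 31970 W
Therefore the shaft input power required = 31970 W.


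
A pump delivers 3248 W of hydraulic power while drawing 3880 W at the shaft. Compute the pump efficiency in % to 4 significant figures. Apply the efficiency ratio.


Approach: apply the efficiency ratio, eta = (P_out/P_in)*100.
eta = (3248 / 3880) * 100 = 83.71 %
Therefore the pump efficiency = 83.71 %.


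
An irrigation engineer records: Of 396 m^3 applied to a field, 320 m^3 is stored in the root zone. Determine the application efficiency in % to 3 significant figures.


Approach: apply the application efficiency ratio, Ea = (stored/applied)*100.
Ea = (320/396)*100 = 80.8 %
Therefore the application efficiency = 80.8 %.


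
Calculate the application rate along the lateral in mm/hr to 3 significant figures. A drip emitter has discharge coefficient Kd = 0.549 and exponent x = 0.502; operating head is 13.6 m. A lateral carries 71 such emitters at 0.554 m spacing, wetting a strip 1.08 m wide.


Approach: apply the emitter equation with a lateral mass balance, q = Kd*h^x; Q = n*q; rate = Q/(n*spacing*width).
Step 1 — single emitter flow (q = Kd*h^x):
  q = 0.549 * 13.6^0.502 = 2.0352 L/hr
Step 2 — total lateral flow: Q = 71 * 2.0352 = 144.50 L/hr
Step 3 — wetted area: A = 71 * 0.554 * 1.08 = 42.481 m^2
Step 4 — application rate: Q/A = 144.50/42.481 = 3.40 mm/hr
Therefore the application rate along the lateral = 3.40 mm/hr.


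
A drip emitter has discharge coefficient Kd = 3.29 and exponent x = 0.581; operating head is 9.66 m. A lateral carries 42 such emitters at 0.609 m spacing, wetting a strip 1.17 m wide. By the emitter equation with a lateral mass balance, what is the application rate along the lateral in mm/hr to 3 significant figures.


Approach: apply the emitter equation with a lateral mass balance, q = Kd*h^x; Q = n*q; rate = Q/(n*spacing*width).
Step 1 — single emitter flow (q = Kd*h^x):
  q = 3.29 * 9.66^0.581 = 12.288 L/hr
Step 2 — total lateral flow: Q = 42 * 12.288 = 516.08 L/hr
Step 3 — wetted area: A = 42 * 0.609 * 1.17 = 29.926 m^2
Step 4 — application rate: Q/A = 516.08/29.926 = 17.2 mm/hr
Therefore the application rate along the lateral = 17.2 mm/hr.


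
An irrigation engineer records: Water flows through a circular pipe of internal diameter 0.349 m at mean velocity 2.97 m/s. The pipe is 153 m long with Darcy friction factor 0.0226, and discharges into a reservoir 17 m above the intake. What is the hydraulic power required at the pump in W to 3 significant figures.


Approach: apply continuity + Darcy-Weisbach + hydraulic power, Q = A*v; hf = f*(L/D)*(v^2/(2g)); H = static + hf; P = rho*g*Q*H.
Step 1 — flow rate (continuity, Q = A*v):
  A = pi*(0.349/2)^2 = 0.095662 m^2
  Q = 0.095662 * 2.97 = 0.28412 m^3/s
Step 2 — friction head loss (Darcy-Weisbach):
  hf = 0.0226 * (153/0.349) * (2.97^2 / (2*9.81))
  hf = 4.4544 m
Step 3 — total head: H = 17 + 4.4544 = 21.454 m
Step 4 — hydraulic power (P = rho*g*Q*H):
  P = 1000 * 9.81 * 0.28412 * 21.454 = 59800 W
Therefore the hydraulic power required at the pump = 59800 W.


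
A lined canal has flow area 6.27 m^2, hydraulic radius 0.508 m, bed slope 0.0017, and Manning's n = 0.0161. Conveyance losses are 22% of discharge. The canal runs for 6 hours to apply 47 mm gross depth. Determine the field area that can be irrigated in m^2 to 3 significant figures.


Approach: apply Manning's equation with a conveyance and depth budget, Q = (1/n)*A*R^(2/3)*S^(1/2); Q_field = Q*(1-loss); Area = Q_field*t/(d/1000).
Step 1 — canal discharge (Manning's equation):
  Q = (1/0.0161) * 6.27 * 0.508^(2/3) * 0.0017^(1/2) = 10.223 m^3/s
Step 2 — delivered flow: Q_field = 10.223*(1 - 22/100) = 7.9739 m^3/s
Step 3 — volume delivered: V = 7.9739 * 6*3600 = 172240 m^3
Step 4 — area served: A = V / (depth/1000) = 172240 / 0.047 = 3660000 m^2
Therefore the field area that can be irrigated = 3660000 m^2.


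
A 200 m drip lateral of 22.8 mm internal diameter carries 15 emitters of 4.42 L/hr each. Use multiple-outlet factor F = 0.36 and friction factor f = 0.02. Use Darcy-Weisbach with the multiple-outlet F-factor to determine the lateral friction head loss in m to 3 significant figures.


Approach: apply Darcy-Weisbach with the multiple-outlet F-factor, Q = n*q/(3600*1000) m^3/s; v = Q/A; hf = F*f*(L/D)*(v^2/(2g)).
Q = 15*4.42/(3600*1000) = 1.8417e-05 m^3/s
A = pi*(22.8e-3/2)^2 = 4.0828e-04 m^2, so v = Q/A = 0.045108 m/s
hf = 0.36*0.02*(200/0.0228)*(0.045108^2/(2*9.81)) = 0.00655 m
Therefore the lateral friction head loss = 0.00655 m.


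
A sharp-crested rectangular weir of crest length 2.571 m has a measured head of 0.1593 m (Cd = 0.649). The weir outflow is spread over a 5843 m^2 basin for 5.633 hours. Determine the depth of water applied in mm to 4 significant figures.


Approach: apply the rectangular weir equation with a volume-to-depth conversion, Q = (2/3)*Cd*L*sqrt(2g)*H^1.5; d = Q*t/A * 1000.
Step 1 — weir discharge:
  Q = (2/3)*0.649*2.571*sqrt(2*9.81)*0.1593^1.5 = 0.313277 m^3/s
Step 2 — volume: V = 0.313277 * 5.633*3600 = 6352.88 m^3
Step 3 — depth: d = V/A * 1000 = 6352.88/5843 * 1000 = 1087 mm
Therefore the depth of water applied = 1087 mm.


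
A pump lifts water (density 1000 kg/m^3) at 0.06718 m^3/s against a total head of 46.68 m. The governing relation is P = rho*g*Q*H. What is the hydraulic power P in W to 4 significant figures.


P = 1000 * 9.81 * 0.06718 * 46.68 = 30760 W
Therefore the hydraulic power P = 30760 W.


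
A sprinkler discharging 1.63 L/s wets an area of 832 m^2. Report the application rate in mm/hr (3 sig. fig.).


Approach: apply the application rate relation, rate = (Q/A)*3600.
rate = (1.63 / 832) * 3600 = 7.05 mm/hr
Therefore the application rate = 7.05 mm/hr.


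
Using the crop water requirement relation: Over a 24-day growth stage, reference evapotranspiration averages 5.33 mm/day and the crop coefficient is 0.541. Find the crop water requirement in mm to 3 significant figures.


Approach: apply the crop water requirement relation, CWR = ET0 * Kc * days.
CWR = 5.33 * 0.541 * 24 = 69.2 mm
Therefore the crop water requirement = 69.2 mm.


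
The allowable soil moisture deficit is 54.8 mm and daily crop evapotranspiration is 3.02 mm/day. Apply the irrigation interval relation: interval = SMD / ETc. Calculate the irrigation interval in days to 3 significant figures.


interval = 54.8 / 3.02 = 18.1 days
Therefore the irrigation interval = 18.1 days.


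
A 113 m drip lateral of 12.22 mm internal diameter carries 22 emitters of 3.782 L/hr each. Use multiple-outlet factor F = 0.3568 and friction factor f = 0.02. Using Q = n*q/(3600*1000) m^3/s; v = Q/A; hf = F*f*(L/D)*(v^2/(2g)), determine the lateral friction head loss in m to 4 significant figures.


Q = 22*3.782/(3600*1000) = 2.31122e-05 m^3/s
A = pi*(12.22e-3/2)^2 = 1.17282e-04 m^2, so v = Q/A = 0.197065 m/s
hf = 0.3568*0.02*(113/0.01222)*(0.197065^2/(2*9.81)) = 0.1306 m
Therefore the lateral friction head loss = 0.1306 m.


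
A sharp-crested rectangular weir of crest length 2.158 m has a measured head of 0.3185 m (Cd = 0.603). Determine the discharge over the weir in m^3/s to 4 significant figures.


Approach: apply the rectangular weir equation, Q = (2/3)*Cd*L*sqrt(2g)*H^1.5.
Q = (2/3)*0.603*2.158*sqrt(2*9.81)*0.3185^1.5 = 0.6907 m^3/s
Therefore the discharge over the weir = 0.6907 m^3/s.


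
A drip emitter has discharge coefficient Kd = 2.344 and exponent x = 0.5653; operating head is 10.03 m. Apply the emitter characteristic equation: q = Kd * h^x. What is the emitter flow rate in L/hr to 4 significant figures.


q = 2.344 * 10.03^0.5653 = 8.630 L/hr
Therefore the emitter flow rate = 8.630 L/hr.


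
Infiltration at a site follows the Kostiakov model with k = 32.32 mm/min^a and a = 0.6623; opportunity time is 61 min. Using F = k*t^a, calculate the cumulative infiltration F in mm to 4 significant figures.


F = 32.32 * 61^0.6623 = 491.9 mm
Therefore the cumulative infiltration F = 491.9 mm.


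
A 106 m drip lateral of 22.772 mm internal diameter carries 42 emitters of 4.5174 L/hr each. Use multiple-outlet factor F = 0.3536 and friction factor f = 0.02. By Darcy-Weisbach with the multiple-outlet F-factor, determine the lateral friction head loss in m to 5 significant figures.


Approach: apply Darcy-Weisbach with the multiple-outlet F-factor, Q = n*q/(3600*1000) m^3/s; v = Q/A; hf = F*f*(L/D)*(v^2/(2g)).
Q = 42*4.5174/(3600*1000) = 5.270300e-05 m^3/s
A = pi*(22.772e-3/2)^2 = 4.072792e-04 m^2, so v = Q/A = 0.1294026 m/s
hf = 0.3536*0.02*(106/0.022772)*(0.1294026^2/(2*9.81)) = 0.028095 m
Therefore the lateral friction head loss = 0.028095 m.


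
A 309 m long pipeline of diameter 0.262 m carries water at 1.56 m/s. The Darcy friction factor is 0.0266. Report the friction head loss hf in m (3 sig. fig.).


Approach: apply the Darcy-Weisbach equation, hf = f*(L/D)*(v^2/(2g)).
hf = 0.0266 * (309/0.262) * (1.56^2 / (2*9.81))
hf = 3.89 m
Therefore the friction head loss hf = 3.89 m.


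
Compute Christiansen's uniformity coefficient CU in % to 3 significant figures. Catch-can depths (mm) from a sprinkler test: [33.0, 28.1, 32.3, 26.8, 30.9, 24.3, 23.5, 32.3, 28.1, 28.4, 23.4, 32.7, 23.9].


Approach: apply Christiansen's uniformity coefficient, CU = (1 - mean_abs_deviation/mean)*100.
mean = 28.285 mm
mean |d_i - mean| = 3.0604 mm
CU = (1 - 3.0604/28.285)*100 = 89.2 %
Therefore Christiansen's uniformity coefficient CU = 89.2 %.


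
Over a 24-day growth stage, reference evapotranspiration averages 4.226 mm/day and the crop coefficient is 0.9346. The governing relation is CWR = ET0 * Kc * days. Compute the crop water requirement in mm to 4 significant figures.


CWR = 4.226 * 0.9346 * 24 = 94.79 mm
Therefore the crop water requirement = 94.79 mm.


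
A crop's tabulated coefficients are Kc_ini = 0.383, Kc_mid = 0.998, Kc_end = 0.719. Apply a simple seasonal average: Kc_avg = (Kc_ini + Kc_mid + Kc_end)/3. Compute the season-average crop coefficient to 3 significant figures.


Kc_avg = (0.383 + 0.998 + 0.719)/3 = 0.700
Therefore the season-average crop coefficient = 0.700.


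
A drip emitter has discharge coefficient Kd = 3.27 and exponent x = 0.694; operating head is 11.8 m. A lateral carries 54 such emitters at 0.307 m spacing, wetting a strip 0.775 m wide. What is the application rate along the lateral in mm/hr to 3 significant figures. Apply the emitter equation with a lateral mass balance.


Approach: apply the emitter equation with a lateral mass balance, q = Kd*h^x; Q = n*q; rate = Q/(n*spacing*width).
Step 1 — single emitter flow (q = Kd*h^x):
  q = 3.27 * 11.8^0.694 = 18.132 L/hr
Step 2 — total lateral flow: Q = 54 * 18.132 = 979.10 L/hr
Step 3 — wetted area: A = 54 * 0.307 * 0.775 = 12.848 m^2
Step 4 — application rate: Q/A = 979.10/12.848 = 76.2 mm/hr
Therefore the application rate along the lateral = 76.2 mm/hr.


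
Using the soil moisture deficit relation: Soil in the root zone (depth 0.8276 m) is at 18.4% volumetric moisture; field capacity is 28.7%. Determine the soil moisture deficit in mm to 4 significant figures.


Approach: apply the soil moisture deficit relation, SMD = (FC - theta)/100 * depth * 1000.
SMD = (28.7 - 18.4)/100 * 0.8276 * 1000 = 85.24 mm
Therefore the soil moisture deficit = 85.24 mm.


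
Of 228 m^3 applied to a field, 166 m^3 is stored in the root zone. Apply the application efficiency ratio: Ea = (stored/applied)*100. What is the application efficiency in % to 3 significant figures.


Ea = (166/228)*100 = 72.8 %
Therefore the application efficiency = 72.8 %.


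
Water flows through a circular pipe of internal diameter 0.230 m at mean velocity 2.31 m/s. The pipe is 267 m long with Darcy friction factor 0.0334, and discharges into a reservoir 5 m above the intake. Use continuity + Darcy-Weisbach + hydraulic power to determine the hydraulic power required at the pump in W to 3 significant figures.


Approach: apply continuity + Darcy-Weisbach + hydraulic power, Q = A*v; hf = f*(L/D)*(v^2/(2g)); H = static + hf; P = rho*g*Q*H.
Step 1 — flow rate (continuity, Q = A*v):
  A = pi*(0.230/2)^2 = 0.041548 m^2
  Q = 0.041548 * 2.31 = 0.095975 m^3/s
Step 2 — friction head loss (Darcy-Weisbach):
  hf = 0.0334 * (267/0.230) * (2.31^2 / (2*9.81))
  hf = 10.545 m
Step 3 — total head: H = 5 + 10.545 = 15.545 m
Step 4 — hydraulic power (P = rho*g*Q*H):
  P = 1000 * 9.81 * 0.095975 * 15.545 = 14600 W
Therefore the hydraulic power required at the pump = 14600 W.


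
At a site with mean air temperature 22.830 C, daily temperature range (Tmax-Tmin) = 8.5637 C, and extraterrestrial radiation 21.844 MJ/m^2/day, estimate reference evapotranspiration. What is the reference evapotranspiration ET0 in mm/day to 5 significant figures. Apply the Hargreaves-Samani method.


Approach: apply the Hargreaves-Samani method, ET0 = 0.0023*(Tmean+17.8)*sqrt(Tmax-Tmin)*0.408*Ra.
ET0 = 0.0023*(22.830+17.8)*sqrt(8.5637)*0.408*21.844 = 2.4372 mm/day
Therefore the reference evapotranspiration ET0 = 2.4372 mm/day.


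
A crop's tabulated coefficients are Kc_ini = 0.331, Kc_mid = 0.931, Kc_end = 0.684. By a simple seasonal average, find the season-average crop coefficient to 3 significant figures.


Approach: apply a simple seasonal average, Kc_avg = (Kc_ini + Kc_mid + Kc_end)/3.
Kc_avg = (0.331 + 0.931 + 0.684)/3 = 0.649
Therefore the season-average crop coefficient = 0.649.


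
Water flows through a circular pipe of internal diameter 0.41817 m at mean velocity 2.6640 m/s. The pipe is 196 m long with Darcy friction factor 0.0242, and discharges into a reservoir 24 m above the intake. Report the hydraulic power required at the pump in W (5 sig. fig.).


Approach: apply continuity + Darcy-Weisbach + hydraulic power, Q = A*v; hf = f*(L/D)*(v^2/(2g)); H = static + hf; P = rho*g*Q*H.
Step 1 — flow rate (continuity, Q = A*v):
  A = pi*(0.41817/2)^2 = 0.1373396 m^2
  Q = 0.1373396 * 2.6640 = 0.3658726 m^3/s
Step 2 — friction head loss (Darcy-Weisbach):
  hf = 0.0242 * (196/0.41817) * (2.6640^2 / (2*9.81))
  hf = 4.102872 m
Step 3 — total head: H = 24 + 4.102872 = 28.10287 m
Step 4 — hydraulic power (P = rho*g*Q*H):
  P = 1000 * 9.81 * 0.3658726 * 28.10287 = 100870 W
Therefore the hydraulic power required at the pump = 100870 W.


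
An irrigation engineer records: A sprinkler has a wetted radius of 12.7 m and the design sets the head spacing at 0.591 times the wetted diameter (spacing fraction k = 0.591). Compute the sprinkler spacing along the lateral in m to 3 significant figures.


Approach: apply the sprinkler spacing rule (spacing as a fraction of wetted diameter), S = k*(2*R).
S = 0.591 * (2 * 12.7) = 15.0 m
Therefore the sprinkler spacing along the lateral = 15.0 m.


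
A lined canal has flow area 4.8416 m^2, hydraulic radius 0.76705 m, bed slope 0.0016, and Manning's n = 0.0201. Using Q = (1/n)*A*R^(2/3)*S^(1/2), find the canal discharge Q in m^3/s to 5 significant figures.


Q = (1/0.0201) * 4.8416 * 0.76705^(2/3) * 0.0016^(1/2) = 8.0736 m^3/s
Therefore the canal discharge Q = 8.0736 m^3/s.


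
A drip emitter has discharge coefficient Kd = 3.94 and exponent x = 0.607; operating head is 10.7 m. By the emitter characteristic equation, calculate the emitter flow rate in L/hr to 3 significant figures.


Approach: apply the emitter characteristic equation, q = Kd * h^x.
q = 3.94 * 10.7^0.607 = 16.6 L/hr
Therefore the emitter flow rate = 16.6 L/hr.


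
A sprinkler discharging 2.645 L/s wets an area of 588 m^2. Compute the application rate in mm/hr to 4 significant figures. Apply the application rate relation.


Approach: apply the application rate relation, rate = (Q/A)*3600.
rate = (2.645 / 588) * 3600 = 16.19 mm/hr
Therefore the application rate = 16.19 mm/hr.


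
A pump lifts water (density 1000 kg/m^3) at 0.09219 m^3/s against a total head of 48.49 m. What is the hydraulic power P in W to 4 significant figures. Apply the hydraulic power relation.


Approach: apply the hydraulic power relation, P = rho*g*Q*H.
P = 1000 * 9.81 * 0.09219 * 48.49 = 43850 W
Therefore the hydraulic power P = 43850 W.


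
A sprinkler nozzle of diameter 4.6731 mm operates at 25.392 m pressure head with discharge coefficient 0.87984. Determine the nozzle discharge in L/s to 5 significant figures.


Approach: apply the orifice equation, Q = Cd*A*sqrt(2*g*h), A = pi*(d/2)^2.
A = pi*(4.6731e-3/2)^2 = 1.715142e-05 m^2
Q = 0.87984 * 1.715142e-05 * sqrt(2*9.81*25.392) * 1000 = 0.33682 L/s
Therefore the nozzle discharge = 0.33682 L/s.


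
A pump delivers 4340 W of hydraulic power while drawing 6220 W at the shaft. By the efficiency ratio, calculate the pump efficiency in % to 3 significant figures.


Approach: apply the efficiency ratio, eta = (P_out/P_in)*100.
eta = (4340 / 6220) * 100 = 69.8 %
Therefore the pump efficiency = 69.8 %.


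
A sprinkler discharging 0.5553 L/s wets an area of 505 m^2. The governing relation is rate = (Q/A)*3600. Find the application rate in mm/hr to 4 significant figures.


rate = (0.5553 / 505) * 3600 = 3.959 mm/hr
Therefore the application rate = 3.959 mm/hr.


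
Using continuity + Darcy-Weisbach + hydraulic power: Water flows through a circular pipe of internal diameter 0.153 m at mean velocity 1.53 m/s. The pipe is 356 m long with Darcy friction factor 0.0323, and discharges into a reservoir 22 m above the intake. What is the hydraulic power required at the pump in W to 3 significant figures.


Approach: apply continuity + Darcy-Weisbach + hydraulic power, Q = A*v; hf = f*(L/D)*(v^2/(2g)); H = static + hf; P = rho*g*Q*H.
Step 1 — flow rate (continuity, Q = A*v):
  A = pi*(0.153/2)^2 = 0.018385 m^2
  Q = 0.018385 * 1.53 = 0.028130 m^3/s
Step 2 — friction head loss (Darcy-Weisbach):
  hf = 0.0323 * (356/0.153) * (1.53^2 / (2*9.81))
  hf = 8.9670 m
Step 3 — total head: H = 22 + 8.9670 = 30.967 m
Step 4 — hydraulic power (P = rho*g*Q*H):
  P = 1000 * 9.81 * 0.028130 * 30.967 = 8550 W
Therefore the hydraulic power required at the pump = 8550 W.


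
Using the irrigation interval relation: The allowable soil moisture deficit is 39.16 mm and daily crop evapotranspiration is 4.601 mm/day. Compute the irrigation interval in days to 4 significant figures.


Approach: apply the irrigation interval relation, interval = SMD / ETc.
interval = 39.16 / 4.601 = 8.511 days
Therefore the irrigation interval = 8.511 days.


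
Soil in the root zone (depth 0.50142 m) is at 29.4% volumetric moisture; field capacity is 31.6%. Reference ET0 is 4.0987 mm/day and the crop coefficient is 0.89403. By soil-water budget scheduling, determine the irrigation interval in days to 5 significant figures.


Approach: apply soil-water budget scheduling, SMD = (FC-theta)/100*depth*1000; ETc = ET0*Kc; interval = SMD/ETc.
Step 1 — soil moisture deficit:
  SMD = (31.6 - 29.4)/100 * 0.50142 * 1000 = 11.03124 mm
Step 2 — daily crop ET (ETc = ET0*Kc):
  ETc = 4.0987 * 0.89403 = 3.664361 mm/day
Step 3 — irrigation interval (SMD/ETc):
  interval = 11.03124 / 3.664361 = 3.0104 days
Therefore the irrigation interval = 3.0104 days.


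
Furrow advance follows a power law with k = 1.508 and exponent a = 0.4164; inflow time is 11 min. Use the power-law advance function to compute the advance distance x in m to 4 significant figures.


Approach: apply the power-law advance function, x = k*t^a.
x = 1.508 * 11^0.4164 = 4.093 m
Therefore the advance distance x = 4.093 m.


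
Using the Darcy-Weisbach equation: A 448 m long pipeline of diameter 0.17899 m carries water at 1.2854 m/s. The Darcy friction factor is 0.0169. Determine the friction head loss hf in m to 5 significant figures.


Approach: apply the Darcy-Weisbach equation, hf = f*(L/D)*(v^2/(2g)).
hf = 0.0169 * (448/0.17899) * (1.2854^2 / (2*9.81))
hf = 3.5622 m
Therefore the friction head loss hf = 3.5622 m.


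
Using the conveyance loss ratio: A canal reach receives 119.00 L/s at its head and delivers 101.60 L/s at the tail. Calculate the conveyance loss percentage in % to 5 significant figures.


Approach: apply the conveyance loss ratio, loss% = ((Q_head - Q_tail)/Q_head)*100.
loss = ((119.00 - 101.60)/119.00)*100 = 14.622 %
Therefore the conveyance loss percentage = 14.622 %.


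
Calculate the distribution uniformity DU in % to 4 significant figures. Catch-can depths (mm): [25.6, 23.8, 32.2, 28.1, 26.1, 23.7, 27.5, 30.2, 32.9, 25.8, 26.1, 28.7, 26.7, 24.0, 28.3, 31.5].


Approach: apply the low-quarter distribution uniformity, DU = (mean of lowest quarter of readings / overall mean)*100.
sorted lowest 4 of 16: [23.7, 23.8, 24.0, 25.6] -> mean = 24.2750 mm
overall mean = 27.5750 mm
DU = (24.2750/27.5750)*100 = 88.03 %
Therefore the distribution uniformity DU = 88.03 %.


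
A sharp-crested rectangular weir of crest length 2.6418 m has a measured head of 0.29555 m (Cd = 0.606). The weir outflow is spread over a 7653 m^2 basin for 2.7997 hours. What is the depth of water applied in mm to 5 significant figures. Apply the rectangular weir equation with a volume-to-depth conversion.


Approach: apply the rectangular weir equation with a volume-to-depth conversion, Q = (2/3)*Cd*L*sqrt(2g)*H^1.5; d = Q*t/A * 1000.
Step 1 — weir discharge:
  Q = (2/3)*0.606*2.6418*sqrt(2*9.81)*0.29555^1.5 = 0.7595865 m^3/s
Step 2 — volume: V = 0.7595865 * 2.7997*3600 = 7655.812 m^3
Step 3 — depth: d = V/A * 1000 = 7655.812/7653 * 1000 = 1000.4 mm
Therefore the depth of water applied = 1000.4 mm.


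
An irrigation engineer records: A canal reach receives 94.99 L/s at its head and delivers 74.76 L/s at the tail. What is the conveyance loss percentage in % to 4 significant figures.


Approach: apply the conveyance loss ratio, loss% = ((Q_head - Q_tail)/Q_head)*100.
loss = ((94.99 - 74.76)/94.99)*100 = 21.30 %
Therefore the conveyance loss percentage = 21.30 %.


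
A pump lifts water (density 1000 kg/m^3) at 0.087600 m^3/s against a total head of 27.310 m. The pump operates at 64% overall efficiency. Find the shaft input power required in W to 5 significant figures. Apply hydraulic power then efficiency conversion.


Approach: apply hydraulic power then efficiency conversion, P = rho*g*Q*H; P_in = P/eta.
Step 1 — hydraulic power (P = rho*g*Q*H):
  P = 1000 * 9.81 * 0.087600 * 27.310 = 23469.01 W
Step 2 — input power: P_in = P/eta = 23469.01 / 0.64 = 36670 W
Therefore the shaft input power required = 36670 W.


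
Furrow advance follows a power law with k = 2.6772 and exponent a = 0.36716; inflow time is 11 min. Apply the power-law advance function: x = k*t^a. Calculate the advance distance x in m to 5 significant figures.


x = 2.6772 * 11^0.36716 = 6.4571 m
Therefore the advance distance x = 6.4571 m.


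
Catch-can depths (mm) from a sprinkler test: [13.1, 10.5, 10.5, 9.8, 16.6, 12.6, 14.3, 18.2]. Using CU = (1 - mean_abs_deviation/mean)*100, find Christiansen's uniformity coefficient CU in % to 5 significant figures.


mean = 13.20000 mm
mean |d_i - mean| = 2.375000 mm
CU = (1 - 2.375000/13.20000)*100 = 82.008 %
Therefore Christiansen's uniformity coefficient CU = 82.008 %.


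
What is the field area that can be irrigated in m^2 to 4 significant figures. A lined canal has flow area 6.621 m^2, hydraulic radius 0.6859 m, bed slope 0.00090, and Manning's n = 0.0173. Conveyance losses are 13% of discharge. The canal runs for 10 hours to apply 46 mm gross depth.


Approach: apply Manning's equation with a conveyance and depth budget, Q = (1/n)*A*R^(2/3)*S^(1/2); Q_field = Q*(1-loss); Area = Q_field*t/(d/1000).
Step 1 — canal discharge (Manning's equation):
  Q = (1/0.0173) * 6.621 * 0.6859^(2/3) * 0.00090^(1/2) = 8.92975 m^3/s
Step 2 — delivered flow: Q_field = 8.92975*(1 - 13/100) = 7.76888 m^3/s
Step 3 — volume delivered: V = 7.76888 * 10*3600 = 279680 m^3
Step 4 — area served: A = V / (depth/1000) = 279680 / 0.046 = 6080000 m^2
Therefore the field area that can be irrigated = 6080000 m^2.


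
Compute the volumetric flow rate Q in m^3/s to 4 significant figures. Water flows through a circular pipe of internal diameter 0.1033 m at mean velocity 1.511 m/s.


Approach: apply the continuity equation for pipe flow, Q = A * v with A = pi*(D/2)^2.
A = pi*(0.1033/2)^2 = 0.00838090 m^2
Q = 0.00838090 * 1.511 = 0.01266 m^3/s
Therefore the volumetric flow rate Q = 0.01266 m^3/s.


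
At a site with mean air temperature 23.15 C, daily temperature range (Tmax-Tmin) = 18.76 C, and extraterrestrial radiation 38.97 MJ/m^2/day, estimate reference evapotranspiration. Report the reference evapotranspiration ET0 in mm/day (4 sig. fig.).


Approach: apply the Hargreaves-Samani method, ET0 = 0.0023*(Tmean+17.8)*sqrt(Tmax-Tmin)*0.408*Ra.
ET0 = 0.0023*(23.15+17.8)*sqrt(18.76)*0.408*38.97 = 6.486 mm/day
Therefore the reference evapotranspiration ET0 = 6.486 mm/day.


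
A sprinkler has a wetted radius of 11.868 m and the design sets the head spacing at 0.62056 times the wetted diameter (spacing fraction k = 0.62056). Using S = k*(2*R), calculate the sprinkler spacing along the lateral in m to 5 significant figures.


S = 0.62056 * (2 * 11.868) = 14.730 m
Therefore the sprinkler spacing along the lateral = 14.730 m.


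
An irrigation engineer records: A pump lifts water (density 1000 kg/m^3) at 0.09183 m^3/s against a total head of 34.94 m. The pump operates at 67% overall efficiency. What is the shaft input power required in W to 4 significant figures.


Approach: apply hydraulic power then efficiency conversion, P = rho*g*Q*H; P_in = P/eta.
Step 1 — hydraulic power (P = rho*g*Q*H):
  P = 1000 * 9.81 * 0.09183 * 34.94 = 31475.8 W
Step 2 — input power: P_in = P/eta = 31475.8 / 0.67 = 46980 W
Therefore the shaft input power required = 46980 W.


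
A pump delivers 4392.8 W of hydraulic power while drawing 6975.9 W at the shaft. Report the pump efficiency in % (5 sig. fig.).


Approach: apply the efficiency ratio, eta = (P_out/P_in)*100.
eta = (4392.8 / 6975.9) * 100 = 62.971 %
Therefore the pump efficiency = 62.971 %.


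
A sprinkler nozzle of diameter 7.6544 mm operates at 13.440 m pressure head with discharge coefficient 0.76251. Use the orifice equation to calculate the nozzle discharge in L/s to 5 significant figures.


Approach: apply the orifice equation, Q = Cd*A*sqrt(2*g*h), A = pi*(d/2)^2.
A = pi*(7.6544e-3/2)^2 = 4.601635e-05 m^2
Q = 0.76251 * 4.601635e-05 * sqrt(2*9.81*13.440) * 1000 = 0.56978 L/s
Therefore the nozzle discharge = 0.56978 L/s.


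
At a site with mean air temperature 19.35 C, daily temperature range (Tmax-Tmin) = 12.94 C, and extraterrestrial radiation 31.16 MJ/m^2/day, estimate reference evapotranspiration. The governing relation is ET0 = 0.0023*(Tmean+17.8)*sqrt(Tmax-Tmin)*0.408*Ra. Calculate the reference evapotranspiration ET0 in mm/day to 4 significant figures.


ET0 = 0.0023*(19.35+17.8)*sqrt(12.94)*0.408*31.16 = 3.908 mm/day
Therefore the reference evapotranspiration ET0 = 3.908 mm/day.


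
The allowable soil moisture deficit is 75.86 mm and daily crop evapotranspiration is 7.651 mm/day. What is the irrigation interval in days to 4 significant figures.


Approach: apply the irrigation interval relation, interval = SMD / ETc.
interval = 75.86 / 7.651 = 9.915 days
Therefore the irrigation interval = 9.915 days.


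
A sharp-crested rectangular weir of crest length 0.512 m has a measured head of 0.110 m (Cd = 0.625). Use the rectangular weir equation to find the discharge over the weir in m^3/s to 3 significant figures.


Approach: apply the rectangular weir equation, Q = (2/3)*Cd*L*sqrt(2g)*H^1.5.
Q = (2/3)*0.625*0.512*sqrt(2*9.81)*0.110^1.5 = 0.0345 m^3/s
Therefore the discharge over the weir = 0.0345 m^3/s.


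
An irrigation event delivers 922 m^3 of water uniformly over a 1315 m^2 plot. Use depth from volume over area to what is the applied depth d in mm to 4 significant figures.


Approach: apply depth from volume over area, d = (V/A)*1000.
d = (922 / 1315) * 1000 = 701.1 mm
Therefore the applied depth d = 701.1 mm.


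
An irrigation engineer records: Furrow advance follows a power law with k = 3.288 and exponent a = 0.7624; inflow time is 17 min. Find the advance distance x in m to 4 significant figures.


Approach: apply the power-law advance function, x = k*t^a.
x = 3.288 * 17^0.7624 = 28.51 m
Therefore the advance distance x = 28.51 m.


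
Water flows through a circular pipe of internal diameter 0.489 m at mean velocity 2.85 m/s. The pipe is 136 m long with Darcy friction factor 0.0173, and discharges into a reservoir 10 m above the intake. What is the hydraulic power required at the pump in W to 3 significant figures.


Approach: apply continuity + Darcy-Weisbach + hydraulic power, Q = A*v; hf = f*(L/D)*(v^2/(2g)); H = static + hf; P = rho*g*Q*H.
Step 1 — flow rate (continuity, Q = A*v):
  A = pi*(0.489/2)^2 = 0.18781 m^2
  Q = 0.18781 * 2.85 = 0.53524 m^3/s
Step 2 — friction head loss (Darcy-Weisbach):
  hf = 0.0173 * (136/0.489) * (2.85^2 / (2*9.81))
  hf = 1.9919 m
Step 3 — total head: H = 10 + 1.9919 = 11.992 m
Step 4 — hydraulic power (P = rho*g*Q*H):
  P = 1000 * 9.81 * 0.53524 * 11.992 = 63000 W
Therefore the hydraulic power required at the pump = 63000 W.


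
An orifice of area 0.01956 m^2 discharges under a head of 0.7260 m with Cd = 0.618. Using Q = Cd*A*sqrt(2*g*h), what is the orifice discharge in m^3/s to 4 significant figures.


Q = 0.618 * 0.01956 * sqrt(2*9.81*0.7260) = 0.04562 m^3/s
Therefore the orifice discharge = 0.04562 m^3/s.


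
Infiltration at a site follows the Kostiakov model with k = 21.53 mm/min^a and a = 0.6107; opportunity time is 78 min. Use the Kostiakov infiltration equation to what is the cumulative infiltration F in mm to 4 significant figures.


Approach: apply the Kostiakov infiltration equation, F = k*t^a.
F = 21.53 * 78^0.6107 = 308.0 mm
Therefore the cumulative infiltration F = 308.0 mm.


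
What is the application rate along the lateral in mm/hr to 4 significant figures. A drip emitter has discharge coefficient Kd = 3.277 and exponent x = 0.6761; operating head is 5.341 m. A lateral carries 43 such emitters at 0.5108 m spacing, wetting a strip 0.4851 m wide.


Approach: apply the emitter equation with a lateral mass balance, q = Kd*h^x; Q = n*q; rate = Q/(n*spacing*width).
Step 1 — single emitter flow (q = Kd*h^x):
  q = 3.277 * 5.341^0.6761 = 10.1724 L/hr
Step 2 — total lateral flow: Q = 43 * 10.1724 = 437.412 L/hr
Step 3 — wetted area: A = 43 * 0.5108 * 0.4851 = 10.6549 m^2
Step 4 — application rate: Q/A = 437.412/10.6549 = 41.05 mm/hr
Therefore the application rate along the lateral = 41.05 mm/hr.


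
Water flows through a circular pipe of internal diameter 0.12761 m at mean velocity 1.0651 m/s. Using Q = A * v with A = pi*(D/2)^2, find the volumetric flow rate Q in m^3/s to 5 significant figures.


A = pi*(0.12761/2)^2 = 0.01278967 m^2
Q = 0.01278967 * 1.0651 = 0.013622 m^3/s
Therefore the volumetric flow rate Q = 0.013622 m^3/s.


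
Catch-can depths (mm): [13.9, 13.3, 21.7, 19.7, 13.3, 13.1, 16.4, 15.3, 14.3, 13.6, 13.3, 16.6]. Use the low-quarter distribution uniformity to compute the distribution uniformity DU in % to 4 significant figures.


Approach: apply the low-quarter distribution uniformity, DU = (mean of lowest quarter of readings / overall mean)*100.
sorted lowest 3 of 12: [13.1, 13.3, 13.3] -> mean = 13.2333 mm
overall mean = 15.3750 mm
DU = (13.2333/15.3750)*100 = 86.07 %
Therefore the distribution uniformity DU = 86.07 %.


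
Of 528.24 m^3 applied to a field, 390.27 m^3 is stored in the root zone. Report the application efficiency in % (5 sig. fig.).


Approach: apply the application efficiency ratio, Ea = (stored/applied)*100.
Ea = (390.27/528.24)*100 = 73.881 %
Therefore the application efficiency = 73.881 %.
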